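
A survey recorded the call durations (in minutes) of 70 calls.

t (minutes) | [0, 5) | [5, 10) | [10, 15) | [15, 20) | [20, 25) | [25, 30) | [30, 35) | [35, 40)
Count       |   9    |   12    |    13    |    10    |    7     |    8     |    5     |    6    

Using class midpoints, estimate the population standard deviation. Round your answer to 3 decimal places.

10.723

Midpoints: 2.5, 7.5, 12.5, 17.5, 22.5, 27.5, 32.5, 37.5
n = 70, Σfm = 1215, mean = 17.3571
Σfm² = 29137.5
Σf(m − x̄)² = Σfm² − (Σfm)²/n = 29137.5 − 1215²/70 = 8048.5714
Population variance = 8048.5714 / 70 = 114.9796
Standard deviation = √114.9796 = 10.7229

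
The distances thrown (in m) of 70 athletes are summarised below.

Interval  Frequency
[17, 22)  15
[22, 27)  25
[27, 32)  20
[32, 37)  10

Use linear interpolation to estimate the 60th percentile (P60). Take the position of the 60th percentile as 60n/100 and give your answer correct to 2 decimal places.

27.50

Cumulative frequencies: 15, 40, 60, 70
n = 70; position = 60n/100 = 42.
This falls in the class [27, 32): L = 27, F = 40, f = 20, h = 5.
60th percentile ≈ 27 + ((42 − 40) / 20) × 5 = 27.5000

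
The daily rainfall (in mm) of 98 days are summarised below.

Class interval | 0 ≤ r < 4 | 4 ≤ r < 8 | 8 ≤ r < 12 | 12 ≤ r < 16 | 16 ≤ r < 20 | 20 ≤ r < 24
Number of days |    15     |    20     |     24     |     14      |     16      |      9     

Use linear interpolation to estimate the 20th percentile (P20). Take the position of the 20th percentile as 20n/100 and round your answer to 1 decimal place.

4.9

Cumulative frequencies: 15, 35, 59, 73, 89, 98
n = 98; position = 20n/100 = 19.6.
This falls in the class 4 ≤ r < 8: L = 4, F = 15, f = 20, h = 4.
20th percentile ≈ 4 + ((19.6 − 15) / 20) × 4 = 4.9200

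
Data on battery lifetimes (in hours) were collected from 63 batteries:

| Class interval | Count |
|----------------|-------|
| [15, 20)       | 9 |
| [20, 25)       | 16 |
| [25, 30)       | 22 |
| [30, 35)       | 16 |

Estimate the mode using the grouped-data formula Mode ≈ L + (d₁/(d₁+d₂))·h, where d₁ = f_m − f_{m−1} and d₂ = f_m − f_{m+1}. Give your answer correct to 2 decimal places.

27.50

Modal class: [25, 30) (highest frequency 22).
d₁ = 22 − 16 = 6, d₂ = 22 − 16 = 6
Mode ≈ 25 + (6/(6+6)) × 5 = 25 + 2.5000 = 27.5000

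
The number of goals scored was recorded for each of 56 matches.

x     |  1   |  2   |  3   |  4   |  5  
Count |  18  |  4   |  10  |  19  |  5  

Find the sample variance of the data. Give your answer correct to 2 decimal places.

Values: 1, 2, 3, 4, 5
n = 56, Σfx = 157, mean = 2.8036
Σfx² = 553
Σf(x − x̄)² = Σfx² − (Σfx)²/n = 553 − 157²/56 = 112.8393
Sample variance = 112.8393 / 55 = 2.0516

2.05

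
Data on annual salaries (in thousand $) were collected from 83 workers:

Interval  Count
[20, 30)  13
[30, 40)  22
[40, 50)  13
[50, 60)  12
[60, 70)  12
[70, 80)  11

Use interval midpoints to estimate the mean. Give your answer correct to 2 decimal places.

Midpoints: 25, 35, 45, 55, 65, 75
Σfm = 13×25 + 22×35 + 13×45 + 12×55 + 12×65 + 11×75 = 3945
n = Σf = 83
Mean = 3945 / 83 = 47.5301

47.53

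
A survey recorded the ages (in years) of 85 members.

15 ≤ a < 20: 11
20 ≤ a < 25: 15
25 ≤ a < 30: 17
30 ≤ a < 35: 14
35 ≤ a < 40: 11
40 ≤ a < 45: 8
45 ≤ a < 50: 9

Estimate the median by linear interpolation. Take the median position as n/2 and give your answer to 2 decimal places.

Cumulative frequencies: 11, 26, 43, 57, 68, 76, 85
n = 85; position = n/2 = 42.5.
This falls in the class 25 ≤ a < 30: L = 25, F = 26, f = 17, h = 5.
Median ≈ 25 + ((42.5 − 26) / 17) × 5 = 29.8529

29.85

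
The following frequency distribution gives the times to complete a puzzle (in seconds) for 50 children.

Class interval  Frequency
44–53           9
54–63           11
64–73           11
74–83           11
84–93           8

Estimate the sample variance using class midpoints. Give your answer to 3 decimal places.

183.510

Midpoints: 48.5, 58.5, 68.5, 78.5, 88.5
n = 50, Σfm = 3405, mean = 68.1000
Σfm² = 240872.5
Σf(m − x̄)² = Σfm² − (Σfm)²/n = 240872.5 − 3405²/50 = 8992.0000
Sample variance = 8992.0000 / 49 = 183.5102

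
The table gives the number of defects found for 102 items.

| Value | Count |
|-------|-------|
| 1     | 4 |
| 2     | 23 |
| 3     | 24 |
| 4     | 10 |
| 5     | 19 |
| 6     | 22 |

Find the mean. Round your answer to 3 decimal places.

Values: 1, 2, 3, 4, 5, 6
Σfx = 4×1 + 23×2 + 24×3 + 10×4 + 19×5 + 22×6 = 389
n = Σf = 102
Mean = 389 / 102 = 3.8137

3.814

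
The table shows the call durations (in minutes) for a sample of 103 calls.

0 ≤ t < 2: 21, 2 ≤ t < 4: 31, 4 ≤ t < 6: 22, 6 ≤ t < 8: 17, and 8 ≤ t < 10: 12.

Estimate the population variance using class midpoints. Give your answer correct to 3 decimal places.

6.604

Midpoints: 1, 3, 5, 7, 9
n = 103, Σfm = 451, mean = 4.3786
Σfm² = 2655
Σf(m − x̄)² = Σfm² − (Σfm)²/n = 2655 − 451²/103 = 680.2330
Population variance = 680.2330 / 103 = 6.6042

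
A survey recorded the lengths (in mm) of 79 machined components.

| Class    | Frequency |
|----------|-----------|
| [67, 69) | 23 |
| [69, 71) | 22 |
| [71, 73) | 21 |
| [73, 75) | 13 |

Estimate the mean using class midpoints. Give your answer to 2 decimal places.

Midpoints: 68, 70, 72, 74
Σfm = 23×68 + 22×70 + 21×72 + 13×74 = 5578
n = Σf = 79
Mean = 5578 / 79 = 70.6076

70.61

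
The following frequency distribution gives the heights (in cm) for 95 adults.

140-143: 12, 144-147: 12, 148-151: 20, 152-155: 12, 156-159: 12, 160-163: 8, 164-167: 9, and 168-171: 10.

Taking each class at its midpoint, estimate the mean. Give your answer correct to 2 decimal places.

154.13

Midpoints: 141.5, 145.5, 149.5, 153.5, 157.5, 161.5, 165.5, 169.5
Σfm = 12×141.5 + 12×145.5 + 20×149.5 + 12×153.5 + 12×157.5 + 8×161.5 + 9×165.5 + 10×169.5 = 14642.5
n = Σf = 95
Mean = 14642.5 / 95 = 154.1316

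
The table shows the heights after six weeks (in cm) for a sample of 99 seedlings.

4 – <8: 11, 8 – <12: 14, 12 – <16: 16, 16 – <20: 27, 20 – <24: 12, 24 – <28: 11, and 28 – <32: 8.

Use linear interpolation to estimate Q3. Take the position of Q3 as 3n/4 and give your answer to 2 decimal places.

Cumulative frequencies: 11, 25, 41, 68, 80, 91, 99
n = 99; position = 3n/4 = 74.25.
This falls in the class 20 – <24: L = 20, F = 68, f = 12, h = 4.
Upper quartile ≈ 20 + ((74.25 − 68) / 12) × 4 = 22.0833

22.08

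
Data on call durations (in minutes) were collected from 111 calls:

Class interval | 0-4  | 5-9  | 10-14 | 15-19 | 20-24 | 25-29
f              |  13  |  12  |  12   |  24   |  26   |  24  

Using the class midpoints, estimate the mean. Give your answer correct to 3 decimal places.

16.955

Midpoints: 2, 7, 12, 17, 22, 27
Σfm = 13×2 + 12×7 + 12×12 + 24×17 + 26×22 + 24×27 = 1882
n = Σf = 111
Mean = 1882 / 111 = 16.9550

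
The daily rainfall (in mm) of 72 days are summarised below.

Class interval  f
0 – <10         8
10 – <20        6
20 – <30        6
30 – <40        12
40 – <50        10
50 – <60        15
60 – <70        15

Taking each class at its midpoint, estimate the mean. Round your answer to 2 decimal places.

40.97

Midpoints: 5, 15, 25, 35, 45, 55, 65
Σfm = 8×5 + 6×15 + 6×25 + 12×35 + 10×45 + 15×55 + 15×65 = 2950
n = Σf = 72
Mean = 2950 / 72 = 40.9722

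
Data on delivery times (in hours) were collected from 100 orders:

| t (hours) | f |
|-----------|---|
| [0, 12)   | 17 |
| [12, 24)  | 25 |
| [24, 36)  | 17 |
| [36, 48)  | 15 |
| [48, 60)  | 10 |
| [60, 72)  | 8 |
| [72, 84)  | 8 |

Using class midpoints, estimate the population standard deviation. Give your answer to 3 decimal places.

22.054

Midpoints: 6, 18, 30, 42, 54, 66, 78
n = 100, Σfm = 3384, mean = 33.8400
Σfm² = 163152
Σf(m − x̄)² = Σfm² − (Σfm)²/n = 163152 − 3384²/100 = 48637.4400
Population variance = 48637.4400 / 100 = 486.3744
Standard deviation = √486.3744 = 22.0539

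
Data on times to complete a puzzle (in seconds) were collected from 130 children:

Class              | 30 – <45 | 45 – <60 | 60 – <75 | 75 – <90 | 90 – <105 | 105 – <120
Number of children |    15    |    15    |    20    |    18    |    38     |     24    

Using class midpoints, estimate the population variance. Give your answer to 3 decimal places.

602.960

Midpoints: 37.5, 52.5, 67.5, 82.5, 97.5, 112.5
n = 130, Σfm = 10590, mean = 81.4615
Σfm² = 941062.5
Σf(m − x̄)² = Σfm² − (Σfm)²/n = 941062.5 − 10590²/130 = 78384.8077
Population variance = 78384.8077 / 130 = 602.9601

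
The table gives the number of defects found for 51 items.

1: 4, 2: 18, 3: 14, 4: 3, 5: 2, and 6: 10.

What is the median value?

Cumulative frequencies: 4, 22, 36, 39, 41, 51
n = 51, so the median is the value in position (n+1)/2 = 26.
Position 26 falls at value 3.

3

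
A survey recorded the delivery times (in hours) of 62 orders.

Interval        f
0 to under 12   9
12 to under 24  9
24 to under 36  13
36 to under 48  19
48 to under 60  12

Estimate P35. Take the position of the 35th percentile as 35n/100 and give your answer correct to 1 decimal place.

27.4

Cumulative frequencies: 9, 18, 31, 50, 62
n = 62; position = 35n/100 = 21.7.
This falls in the class 24 to under 36: L = 24, F = 18, f = 13, h = 12.
35th percentile ≈ 24 + ((21.7 − 18) / 13) × 12 = 27.4154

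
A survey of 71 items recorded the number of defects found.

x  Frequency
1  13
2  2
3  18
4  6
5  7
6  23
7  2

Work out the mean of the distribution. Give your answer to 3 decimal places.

3.972

Values: 1, 2, 3, 4, 5, 6, 7
Σfx = 13×1 + 2×2 + 18×3 + 6×4 + 7×5 + 23×6 + 2×7 = 282
n = Σf = 71
Mean = 282 / 71 = 3.9718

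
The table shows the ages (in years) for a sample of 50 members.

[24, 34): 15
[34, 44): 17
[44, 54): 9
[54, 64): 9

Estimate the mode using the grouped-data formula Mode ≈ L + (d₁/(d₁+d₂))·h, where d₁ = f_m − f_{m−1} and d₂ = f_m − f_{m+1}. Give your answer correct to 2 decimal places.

Modal class: [34, 44) (highest frequency 17).
d₁ = 17 − 15 = 2, d₂ = 17 − 9 = 8
Mode ≈ 34 + (2/(2+8)) × 10 = 34 + 2.0000 = 36.0000

36.00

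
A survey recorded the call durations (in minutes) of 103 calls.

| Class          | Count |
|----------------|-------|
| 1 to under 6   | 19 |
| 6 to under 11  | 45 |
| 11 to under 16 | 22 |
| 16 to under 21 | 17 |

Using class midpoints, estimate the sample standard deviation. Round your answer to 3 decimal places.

Midpoints: 3.5, 8.5, 13.5, 18.5
n = 103, Σfm = 1060.5, mean = 10.2961
Σfm² = 13311.75
Σf(m − x̄)² = Σfm² − (Σfm)²/n = 13311.75 − 1060.5²/103 = 2392.7184
Sample variance = 2392.7184 / 102 = 23.4580
Standard deviation = √23.4580 = 4.8433

4.843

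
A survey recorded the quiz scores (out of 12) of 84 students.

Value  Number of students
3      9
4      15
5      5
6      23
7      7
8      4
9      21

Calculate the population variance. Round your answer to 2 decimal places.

4.23

Values: 3, 4, 5, 6, 7, 8, 9
n = 84, Σfx = 520, mean = 6.1905
Σfx² = 3574
Σf(x − x̄)² = Σfx² − (Σfx)²/n = 3574 − 520²/84 = 354.9524
Population variance = 354.9524 / 84 = 4.2256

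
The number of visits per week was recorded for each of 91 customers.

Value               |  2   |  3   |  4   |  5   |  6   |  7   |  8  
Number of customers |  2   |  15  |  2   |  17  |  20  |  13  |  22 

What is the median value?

Cumulative frequencies: 2, 17, 19, 36, 56, 69, 91
n = 91, so the median is the value in position (n+1)/2 = 46.
Position 46 falls at value 6.

6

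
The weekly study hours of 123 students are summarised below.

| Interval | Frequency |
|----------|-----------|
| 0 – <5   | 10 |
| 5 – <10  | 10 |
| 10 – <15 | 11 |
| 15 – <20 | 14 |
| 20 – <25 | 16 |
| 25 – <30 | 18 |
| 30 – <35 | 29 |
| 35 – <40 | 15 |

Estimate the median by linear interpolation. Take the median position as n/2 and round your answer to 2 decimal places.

25.14

Cumulative frequencies: 10, 20, 31, 45, 61, 79, 108, 123
n = 123; position = n/2 = 61.5.
This falls in the class 25 – <30: L = 25, F = 61, f = 18, h = 5.
Median ≈ 25 + ((61.5 − 61) / 18) × 5 = 25.1389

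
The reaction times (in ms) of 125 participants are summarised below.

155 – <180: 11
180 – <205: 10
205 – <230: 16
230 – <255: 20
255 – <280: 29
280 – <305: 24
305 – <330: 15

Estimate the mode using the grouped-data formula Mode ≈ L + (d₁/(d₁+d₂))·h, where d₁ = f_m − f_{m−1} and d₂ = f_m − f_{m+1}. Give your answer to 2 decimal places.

271.07

Modal class: 255 – <280 (highest frequency 29).
d₁ = 29 − 20 = 9, d₂ = 29 − 24 = 5
Mode ≈ 255 + (9/(9+5)) × 25 = 255 + 16.0714 = 271.0714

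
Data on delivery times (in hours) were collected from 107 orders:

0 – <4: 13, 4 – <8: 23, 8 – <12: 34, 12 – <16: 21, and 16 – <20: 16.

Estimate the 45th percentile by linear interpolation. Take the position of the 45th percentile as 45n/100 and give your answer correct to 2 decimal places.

Cumulative frequencies: 13, 36, 70, 91, 107
n = 107; position = 45n/100 = 48.15.
This falls in the class 8 – <12: L = 8, F = 36, f = 34, h = 4.
45th percentile ≈ 8 + ((48.15 − 36) / 34) × 4 = 9.4294

9.43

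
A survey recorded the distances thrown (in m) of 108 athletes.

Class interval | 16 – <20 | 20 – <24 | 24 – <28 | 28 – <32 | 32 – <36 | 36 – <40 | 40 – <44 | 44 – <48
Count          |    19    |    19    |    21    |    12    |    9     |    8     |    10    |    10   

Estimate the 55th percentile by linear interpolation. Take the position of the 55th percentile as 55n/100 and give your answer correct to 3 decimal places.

28.133

Cumulative frequencies: 19, 38, 59, 71, 80, 88, 98, 108
n = 108; position = 55n/100 = 59.4.
This falls in the class 28 – <32: L = 28, F = 59, f = 12, h = 4.
55th percentile ≈ 28 + ((59.4 − 59) / 12) × 4 = 28.1333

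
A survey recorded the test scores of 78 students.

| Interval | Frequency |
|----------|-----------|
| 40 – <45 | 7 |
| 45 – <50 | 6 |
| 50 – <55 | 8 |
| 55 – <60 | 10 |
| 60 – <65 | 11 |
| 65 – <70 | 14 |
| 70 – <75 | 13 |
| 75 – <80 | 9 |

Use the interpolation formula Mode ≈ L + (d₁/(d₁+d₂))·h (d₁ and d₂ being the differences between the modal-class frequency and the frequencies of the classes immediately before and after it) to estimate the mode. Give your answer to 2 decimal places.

Modal class: 65 – <70 (highest frequency 14).
d₁ = 14 − 11 = 3, d₂ = 14 − 13 = 1
Mode ≈ 65 + (3/(3+1)) × 5 = 65 + 3.7500 = 68.7500

68.75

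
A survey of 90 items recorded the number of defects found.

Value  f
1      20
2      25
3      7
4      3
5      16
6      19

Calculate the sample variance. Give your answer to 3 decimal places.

3.763

Values: 1, 2, 3, 4, 5, 6
n = 90, Σfx = 297, mean = 3.3000
Σfx² = 1315
Σf(x − x̄)² = Σfx² − (Σfx)²/n = 1315 − 297²/90 = 334.9000
Sample variance = 334.9000 / 89 = 3.7629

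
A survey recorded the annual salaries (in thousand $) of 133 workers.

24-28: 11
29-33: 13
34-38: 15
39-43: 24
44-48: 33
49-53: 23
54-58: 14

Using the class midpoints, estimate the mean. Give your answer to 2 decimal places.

42.77

Midpoints: 26, 31, 36, 41, 46, 51, 56
Σfm = 11×26 + 13×31 + 15×36 + 24×41 + 33×46 + 23×51 + 14×56 = 5688
n = Σf = 133
Mean = 5688 / 133 = 42.7669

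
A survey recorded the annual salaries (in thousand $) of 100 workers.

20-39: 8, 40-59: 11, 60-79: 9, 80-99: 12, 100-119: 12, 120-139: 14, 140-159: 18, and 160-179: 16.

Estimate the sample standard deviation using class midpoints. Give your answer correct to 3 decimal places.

Midpoints: 29.5, 49.5, 69.5, 89.5, 109.5, 129.5, 149.5, 169.5
n = 100, Σfm = 11010, mean = 110.1000
Σfm² = 1414165
Σf(m − x̄)² = Σfm² − (Σfm)²/n = 1414165 − 11010²/100 = 201964.0000
Sample variance = 201964.0000 / 99 = 2040.0404
Standard deviation = √2040.0404 = 45.1668

45.167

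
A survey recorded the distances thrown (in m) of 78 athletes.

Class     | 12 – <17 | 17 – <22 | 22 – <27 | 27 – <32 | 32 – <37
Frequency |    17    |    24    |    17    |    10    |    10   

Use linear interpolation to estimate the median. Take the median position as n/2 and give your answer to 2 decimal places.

Cumulative frequencies: 17, 41, 58, 68, 78
n = 78; position = n/2 = 39.
This falls in the class 17 – <22: L = 17, F = 17, f = 24, h = 5.
Median ≈ 17 + ((39 − 17) / 24) × 5 = 21.5833

21.58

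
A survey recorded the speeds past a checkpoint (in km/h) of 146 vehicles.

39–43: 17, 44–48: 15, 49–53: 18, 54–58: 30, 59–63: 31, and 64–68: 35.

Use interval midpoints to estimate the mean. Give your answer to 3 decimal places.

56.068

Midpoints: 41, 46, 51, 56, 61, 66
Σfm = 17×41 + 15×46 + 18×51 + 30×56 + 31×61 + 35×66 = 8186
n = Σf = 146
Mean = 8186 / 146 = 56.0685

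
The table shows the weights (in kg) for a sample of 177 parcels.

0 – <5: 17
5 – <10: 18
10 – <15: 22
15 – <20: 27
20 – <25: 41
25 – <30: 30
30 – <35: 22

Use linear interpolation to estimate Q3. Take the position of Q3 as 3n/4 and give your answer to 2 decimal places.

26.29

Cumulative frequencies: 17, 35, 57, 84, 125, 155, 177
n = 177; position = 3n/4 = 132.75.
This falls in the class 25 – <30: L = 25, F = 125, f = 30, h = 5.
Upper quartile ≈ 25 + ((132.75 − 125) / 30) × 5 = 26.2917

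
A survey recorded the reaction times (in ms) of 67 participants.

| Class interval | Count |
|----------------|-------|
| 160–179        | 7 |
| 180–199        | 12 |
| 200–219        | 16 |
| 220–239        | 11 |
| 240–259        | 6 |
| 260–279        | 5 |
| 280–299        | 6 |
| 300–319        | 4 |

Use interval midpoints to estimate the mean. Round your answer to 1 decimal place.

Midpoints: 169.5, 189.5, 209.5, 229.5, 249.5, 269.5, 289.5, 309.5
Σfm = 7×169.5 + 12×189.5 + 16×209.5 + 11×229.5 + 6×249.5 + 5×269.5 + 6×289.5 + 4×309.5 = 15156.5
n = Σf = 67
Mean = 15156.5 / 67 = 226.2164

226.2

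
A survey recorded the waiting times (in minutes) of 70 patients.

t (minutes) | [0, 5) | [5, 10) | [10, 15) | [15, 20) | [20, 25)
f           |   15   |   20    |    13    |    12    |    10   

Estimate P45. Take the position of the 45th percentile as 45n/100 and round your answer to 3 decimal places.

9.125

Cumulative frequencies: 15, 35, 48, 60, 70
n = 70; position = 45n/100 = 31.5.
This falls in the class [5, 10): L = 5, F = 15, f = 20, h = 5.
45th percentile ≈ 5 + ((31.5 − 15) / 20) × 5 = 9.1250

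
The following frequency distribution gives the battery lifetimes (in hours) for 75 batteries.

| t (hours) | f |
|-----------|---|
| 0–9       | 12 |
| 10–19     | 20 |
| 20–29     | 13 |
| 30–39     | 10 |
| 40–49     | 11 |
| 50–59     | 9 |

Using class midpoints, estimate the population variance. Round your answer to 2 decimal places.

266.67

Midpoints: 4.5, 14.5, 24.5, 34.5, 44.5, 54.5
n = 75, Σfm = 1987.5, mean = 26.5000
Σfm² = 72668.75
Σf(m − x̄)² = Σfm² − (Σfm)²/n = 72668.75 − 1987.5²/75 = 20000.0000
Population variance = 20000.0000 / 75 = 266.6667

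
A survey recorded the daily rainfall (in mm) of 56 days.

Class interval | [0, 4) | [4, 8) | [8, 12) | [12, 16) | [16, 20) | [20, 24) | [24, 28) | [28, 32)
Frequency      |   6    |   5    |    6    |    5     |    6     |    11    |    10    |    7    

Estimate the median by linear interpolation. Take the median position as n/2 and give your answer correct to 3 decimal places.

Cumulative frequencies: 6, 11, 17, 22, 28, 39, 49, 56
n = 56; position = n/2 = 28.
This falls in the class [16, 20): L = 16, F = 22, f = 6, h = 4.
Median ≈ 16 + ((28 − 22) / 6) × 4 = 20.0000

20.000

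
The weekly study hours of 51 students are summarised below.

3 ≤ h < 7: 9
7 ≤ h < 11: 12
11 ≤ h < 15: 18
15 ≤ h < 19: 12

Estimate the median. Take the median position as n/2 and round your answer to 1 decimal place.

Cumulative frequencies: 9, 21, 39, 51
n = 51; position = n/2 = 25.5.
This falls in the class 11 ≤ h < 15: L = 11, F = 21, f = 18, h = 4.
Median ≈ 11 + ((25.5 − 21) / 18) × 4 = 12.0000

12.0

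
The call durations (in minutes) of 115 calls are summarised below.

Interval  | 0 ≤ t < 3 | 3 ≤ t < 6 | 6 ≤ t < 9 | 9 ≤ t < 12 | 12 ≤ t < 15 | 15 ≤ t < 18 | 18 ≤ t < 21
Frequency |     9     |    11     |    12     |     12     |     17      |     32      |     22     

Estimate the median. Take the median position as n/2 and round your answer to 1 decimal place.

Cumulative frequencies: 9, 20, 32, 44, 61, 93, 115
n = 115; position = n/2 = 57.5.
This falls in the class 12 ≤ t < 15: L = 12, F = 44, f = 17, h = 3.
Median ≈ 12 + ((57.5 − 44) / 17) × 3 = 14.3824

14.4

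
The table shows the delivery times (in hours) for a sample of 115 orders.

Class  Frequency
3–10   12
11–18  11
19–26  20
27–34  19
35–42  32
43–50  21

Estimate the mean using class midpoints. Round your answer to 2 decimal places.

Midpoints: 6.5, 14.5, 22.5, 30.5, 38.5, 46.5
Σfm = 12×6.5 + 11×14.5 + 20×22.5 + 19×30.5 + 32×38.5 + 21×46.5 = 3475.5
n = Σf = 115
Mean = 3475.5 / 115 = 30.2217

30.22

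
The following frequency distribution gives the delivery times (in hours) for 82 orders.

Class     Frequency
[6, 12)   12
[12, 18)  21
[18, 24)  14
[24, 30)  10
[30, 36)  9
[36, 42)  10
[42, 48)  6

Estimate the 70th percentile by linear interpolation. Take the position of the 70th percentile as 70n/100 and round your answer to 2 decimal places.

Cumulative frequencies: 12, 33, 47, 57, 66, 76, 82
n = 82; position = 70n/100 = 57.4.
This falls in the class [30, 36): L = 30, F = 57, f = 9, h = 6.
70th percentile ≈ 30 + ((57.4 − 57) / 9) × 6 = 30.2667

30.27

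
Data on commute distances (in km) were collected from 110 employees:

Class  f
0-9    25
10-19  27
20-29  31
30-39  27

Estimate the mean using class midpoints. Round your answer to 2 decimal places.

Midpoints: 4.5, 14.5, 24.5, 34.5
Σfm = 25×4.5 + 27×14.5 + 31×24.5 + 27×34.5 = 2195
n = Σf = 110
Mean = 2195 / 110 = 19.9545

19.95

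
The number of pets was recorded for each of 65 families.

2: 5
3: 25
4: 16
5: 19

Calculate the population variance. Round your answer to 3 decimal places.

Values: 2, 3, 4, 5
n = 65, Σfx = 244, mean = 3.7538
Σfx² = 976
Σf(x − x̄)² = Σfx² − (Σfx)²/n = 976 − 244²/65 = 60.0615
Population variance = 60.0615 / 65 = 0.9240

0.924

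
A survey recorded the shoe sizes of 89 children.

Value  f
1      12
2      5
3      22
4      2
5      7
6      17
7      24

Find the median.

5

Cumulative frequencies: 12, 17, 39, 41, 48, 65, 89
n = 89, so the median is the value in position (n+1)/2 = 45.
Position 45 falls at value 5.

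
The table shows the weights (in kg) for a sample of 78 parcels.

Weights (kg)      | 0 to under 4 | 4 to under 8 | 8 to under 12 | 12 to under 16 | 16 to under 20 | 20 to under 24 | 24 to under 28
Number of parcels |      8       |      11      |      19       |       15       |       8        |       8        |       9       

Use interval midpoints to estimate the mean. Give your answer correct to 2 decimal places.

13.28

Midpoints: 2, 6, 10, 14, 18, 22, 26
Σfm = 8×2 + 11×6 + 19×10 + 15×14 + 8×18 + 8×22 + 9×26 = 1036
n = Σf = 78
Mean = 1036 / 78 = 13.2821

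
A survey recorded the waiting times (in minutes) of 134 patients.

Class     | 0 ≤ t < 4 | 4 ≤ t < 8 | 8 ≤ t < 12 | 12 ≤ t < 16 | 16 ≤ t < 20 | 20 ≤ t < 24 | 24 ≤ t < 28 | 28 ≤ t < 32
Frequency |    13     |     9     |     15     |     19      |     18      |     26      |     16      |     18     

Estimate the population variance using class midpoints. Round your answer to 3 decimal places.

Midpoints: 2, 6, 10, 14, 18, 22, 26, 30
n = 134, Σfm = 2348, mean = 17.5224
Σfm² = 51032
Σf(m − x̄)² = Σfm² − (Σfm)²/n = 51032 − 2348²/134 = 9889.4328
Population variance = 9889.4328 / 134 = 73.8017

73.802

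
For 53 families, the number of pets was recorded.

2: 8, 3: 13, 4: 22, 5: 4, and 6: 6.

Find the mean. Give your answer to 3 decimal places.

Values: 2, 3, 4, 5, 6
Σfx = 8×2 + 13×3 + 22×4 + 4×5 + 6×6 = 199
n = Σf = 53
Mean = 199 / 53 = 3.7547

3.755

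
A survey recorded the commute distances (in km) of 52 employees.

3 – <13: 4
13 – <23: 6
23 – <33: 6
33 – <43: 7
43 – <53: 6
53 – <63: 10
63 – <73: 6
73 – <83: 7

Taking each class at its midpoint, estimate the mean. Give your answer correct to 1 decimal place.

Midpoints: 8, 18, 28, 38, 48, 58, 68, 78
Σfm = 4×8 + 6×18 + 6×28 + 7×38 + 6×48 + 10×58 + 6×68 + 7×78 = 2396
n = Σf = 52
Mean = 2396 / 52 = 46.0769

46.1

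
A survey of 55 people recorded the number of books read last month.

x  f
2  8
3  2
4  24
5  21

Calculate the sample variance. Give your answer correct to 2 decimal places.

Values: 2, 3, 4, 5
n = 55, Σfx = 223, mean = 4.0545
Σfx² = 959
Σf(x − x̄)² = Σfx² − (Σfx)²/n = 959 − 223²/55 = 54.8364
Sample variance = 54.8364 / 54 = 1.0155

1.02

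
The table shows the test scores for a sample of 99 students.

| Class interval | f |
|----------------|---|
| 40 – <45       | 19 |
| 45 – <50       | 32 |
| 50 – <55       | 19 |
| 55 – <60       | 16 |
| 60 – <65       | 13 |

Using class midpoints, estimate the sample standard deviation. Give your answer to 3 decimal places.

6.548

Midpoints: 42.5, 47.5, 52.5, 57.5, 62.5
n = 99, Σfm = 5057.5, mean = 51.0859
Σfm² = 262568.75
Σf(m − x̄)² = Σfm² − (Σfm)²/n = 262568.75 − 5057.5²/99 = 4202.0202
Sample variance = 4202.0202 / 98 = 42.8778
Standard deviation = √42.8778 = 6.5481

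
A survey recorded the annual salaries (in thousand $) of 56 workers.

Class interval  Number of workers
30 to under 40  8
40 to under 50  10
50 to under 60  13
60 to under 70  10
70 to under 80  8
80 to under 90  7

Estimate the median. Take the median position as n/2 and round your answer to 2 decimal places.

57.69

Cumulative frequencies: 8, 18, 31, 41, 49, 56
n = 56; position = n/2 = 28.
This falls in the class 50 to under 60: L = 50, F = 18, f = 13, h = 10.
Median ≈ 50 + ((28 − 18) / 13) × 10 = 57.6923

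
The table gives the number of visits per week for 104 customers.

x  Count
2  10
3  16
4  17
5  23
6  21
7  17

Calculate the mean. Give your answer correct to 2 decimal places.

4.77

Values: 2, 3, 4, 5, 6, 7
Σfx = 10×2 + 16×3 + 17×4 + 23×5 + 21×6 + 17×7 = 496
n = Σf = 104
Mean = 496 / 104 = 4.7692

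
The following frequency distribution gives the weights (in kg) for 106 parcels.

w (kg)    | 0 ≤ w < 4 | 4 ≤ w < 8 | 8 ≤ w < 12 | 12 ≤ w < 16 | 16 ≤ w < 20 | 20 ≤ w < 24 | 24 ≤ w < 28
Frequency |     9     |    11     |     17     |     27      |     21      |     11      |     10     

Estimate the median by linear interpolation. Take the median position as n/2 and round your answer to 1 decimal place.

14.4

Cumulative frequencies: 9, 20, 37, 64, 85, 96, 106
n = 106; position = n/2 = 53.
This falls in the class 12 ≤ w < 16: L = 12, F = 37, f = 27, h = 4.
Median ≈ 12 + ((53 − 37) / 27) × 4 = 14.3704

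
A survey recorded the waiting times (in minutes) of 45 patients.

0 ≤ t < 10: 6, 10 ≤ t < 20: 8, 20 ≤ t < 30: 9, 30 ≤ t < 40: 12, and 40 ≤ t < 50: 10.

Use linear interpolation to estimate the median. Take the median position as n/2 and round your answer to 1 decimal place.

Cumulative frequencies: 6, 14, 23, 35, 45
n = 45; position = n/2 = 22.5.
This falls in the class 20 ≤ t < 30: L = 20, F = 14, f = 9, h = 10.
Median ≈ 20 + ((22.5 − 14) / 9) × 10 = 29.4444

29.4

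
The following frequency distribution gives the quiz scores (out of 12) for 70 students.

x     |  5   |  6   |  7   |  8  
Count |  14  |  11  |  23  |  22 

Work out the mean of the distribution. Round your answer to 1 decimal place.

Values: 5, 6, 7, 8
Σfx = 14×5 + 11×6 + 23×7 + 22×8 = 473
n = Σf = 70
Mean = 473 / 70 = 6.7571

6.8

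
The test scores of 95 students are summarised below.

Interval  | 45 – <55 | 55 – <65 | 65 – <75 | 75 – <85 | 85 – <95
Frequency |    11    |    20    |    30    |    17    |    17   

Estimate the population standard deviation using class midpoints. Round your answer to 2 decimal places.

12.49

Midpoints: 50, 60, 70, 80, 90
n = 95, Σfm = 6740, mean = 70.9474
Σfm² = 493000
Σf(m − x̄)² = Σfm² − (Σfm)²/n = 493000 − 6740²/95 = 14814.7368
Population variance = 14814.7368 / 95 = 155.9446
Standard deviation = √155.9446 = 12.4878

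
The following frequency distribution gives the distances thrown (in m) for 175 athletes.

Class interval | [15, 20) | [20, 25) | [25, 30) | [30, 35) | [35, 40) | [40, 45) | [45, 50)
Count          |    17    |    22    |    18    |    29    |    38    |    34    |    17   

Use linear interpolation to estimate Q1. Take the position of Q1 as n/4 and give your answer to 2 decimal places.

Cumulative frequencies: 17, 39, 57, 86, 124, 158, 175
n = 175; position = n/4 = 43.75.
This falls in the class [25, 30): L = 25, F = 39, f = 18, h = 5.
Lower quartile ≈ 25 + ((43.75 − 39) / 18) × 5 = 26.3194

26.32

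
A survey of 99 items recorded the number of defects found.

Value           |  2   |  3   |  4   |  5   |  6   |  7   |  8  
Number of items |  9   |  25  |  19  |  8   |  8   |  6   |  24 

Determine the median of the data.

4

Cumulative frequencies: 9, 34, 53, 61, 69, 75, 99
n = 99, so the median is the value in position (n+1)/2 = 50.
Position 50 falls at value 4.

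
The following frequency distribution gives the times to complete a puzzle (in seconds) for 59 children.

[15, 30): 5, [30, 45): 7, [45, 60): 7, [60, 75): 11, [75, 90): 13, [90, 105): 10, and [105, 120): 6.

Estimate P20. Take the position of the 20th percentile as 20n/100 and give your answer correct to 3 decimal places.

44.571

Cumulative frequencies: 5, 12, 19, 30, 43, 53, 59
n = 59; position = 20n/100 = 11.8.
This falls in the class [30, 45): L = 30, F = 5, f = 7, h = 15.
20th percentile ≈ 30 + ((11.8 − 5) / 7) × 15 = 44.5714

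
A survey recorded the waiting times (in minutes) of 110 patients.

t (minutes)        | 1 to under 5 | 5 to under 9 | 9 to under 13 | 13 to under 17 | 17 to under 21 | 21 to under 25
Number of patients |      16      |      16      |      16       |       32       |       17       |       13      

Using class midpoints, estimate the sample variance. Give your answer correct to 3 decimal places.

39.261

Midpoints: 3, 7, 11, 15, 19, 23
n = 110, Σfm = 1438, mean = 13.0727
Σfm² = 23078
Σf(m − x̄)² = Σfm² − (Σfm)²/n = 23078 − 1438²/110 = 4279.4182
Sample variance = 4279.4182 / 109 = 39.2607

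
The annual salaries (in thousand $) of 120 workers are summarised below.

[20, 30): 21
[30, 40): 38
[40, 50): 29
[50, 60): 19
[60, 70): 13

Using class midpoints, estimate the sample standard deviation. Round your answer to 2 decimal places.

12.39

Midpoints: 25, 35, 45, 55, 65
n = 120, Σfm = 5050, mean = 42.0833
Σfm² = 230800
Σf(m − x̄)² = Σfm² − (Σfm)²/n = 230800 − 5050²/120 = 18279.1667
Sample variance = 18279.1667 / 119 = 153.6064
Standard deviation = √153.6064 = 12.3938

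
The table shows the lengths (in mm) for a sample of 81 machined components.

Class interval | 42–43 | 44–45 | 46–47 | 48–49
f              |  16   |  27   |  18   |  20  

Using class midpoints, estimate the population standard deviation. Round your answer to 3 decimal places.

Midpoints: 42.5, 44.5, 46.5, 48.5
n = 81, Σfm = 3688.5, mean = 45.5370
Σfm² = 168332.25
Σf(m − x̄)² = Σfm² − (Σfm)²/n = 168332.25 − 3688.5²/81 = 368.8889
Population variance = 368.8889 / 81 = 4.5542
Standard deviation = √4.5542 = 2.1341

2.134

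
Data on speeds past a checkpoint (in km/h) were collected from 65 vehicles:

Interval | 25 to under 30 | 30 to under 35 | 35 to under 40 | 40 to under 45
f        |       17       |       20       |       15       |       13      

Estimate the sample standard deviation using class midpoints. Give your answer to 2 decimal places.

5.42

Midpoints: 27.5, 32.5, 37.5, 42.5
n = 65, Σfm = 2232.5, mean = 34.3462
Σfm² = 78556.25
Σf(m − x̄)² = Σfm² − (Σfm)²/n = 78556.25 − 2232.5²/65 = 1878.4615
Sample variance = 1878.4615 / 64 = 29.3510
Standard deviation = √29.3510 = 5.4177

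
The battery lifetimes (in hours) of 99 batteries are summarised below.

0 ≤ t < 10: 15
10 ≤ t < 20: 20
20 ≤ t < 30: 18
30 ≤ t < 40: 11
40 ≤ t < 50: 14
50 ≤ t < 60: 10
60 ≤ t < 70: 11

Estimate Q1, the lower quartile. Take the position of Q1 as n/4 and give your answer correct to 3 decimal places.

14.875

Cumulative frequencies: 15, 35, 53, 64, 78, 88, 99
n = 99; position = n/4 = 24.75.
This falls in the class 10 ≤ t < 20: L = 10, F = 15, f = 20, h = 10.
Lower quartile ≈ 10 + ((24.75 − 15) / 20) × 10 = 14.8750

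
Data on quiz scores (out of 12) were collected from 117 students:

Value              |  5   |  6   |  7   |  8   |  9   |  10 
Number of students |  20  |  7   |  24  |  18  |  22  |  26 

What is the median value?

8

Cumulative frequencies: 20, 27, 51, 69, 91, 117
n = 117, so the median is the value in position (n+1)/2 = 59.
Position 59 falls at value 8.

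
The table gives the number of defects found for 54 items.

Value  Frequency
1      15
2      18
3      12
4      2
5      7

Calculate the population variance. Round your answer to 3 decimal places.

Values: 1, 2, 3, 4, 5
n = 54, Σfx = 130, mean = 2.4074
Σfx² = 402
Σf(x − x̄)² = Σfx² − (Σfx)²/n = 402 − 130²/54 = 89.0370
Population variance = 89.0370 / 54 = 1.6488

1.649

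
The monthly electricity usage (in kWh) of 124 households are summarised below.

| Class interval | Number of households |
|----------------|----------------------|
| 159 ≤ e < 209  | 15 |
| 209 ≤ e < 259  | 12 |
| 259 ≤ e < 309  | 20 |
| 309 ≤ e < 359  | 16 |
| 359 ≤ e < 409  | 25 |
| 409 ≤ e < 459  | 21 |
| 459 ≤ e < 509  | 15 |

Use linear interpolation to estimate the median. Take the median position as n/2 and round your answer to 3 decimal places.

Cumulative frequencies: 15, 27, 47, 63, 88, 109, 124
n = 124; position = n/2 = 62.
This falls in the class 309 ≤ e < 359: L = 309, F = 47, f = 16, h = 50.
Median ≈ 309 + ((62 − 47) / 16) × 50 = 355.8750

355.875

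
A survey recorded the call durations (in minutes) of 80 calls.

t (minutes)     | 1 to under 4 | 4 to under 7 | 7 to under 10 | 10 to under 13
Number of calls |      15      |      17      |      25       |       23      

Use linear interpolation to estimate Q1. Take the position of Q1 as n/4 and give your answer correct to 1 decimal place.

Cumulative frequencies: 15, 32, 57, 80
n = 80; position = n/4 = 20.
This falls in the class 4 to under 7: L = 4, F = 15, f = 17, h = 3.
Lower quartile ≈ 4 + ((20 − 15) / 17) × 3 = 4.8824

4.9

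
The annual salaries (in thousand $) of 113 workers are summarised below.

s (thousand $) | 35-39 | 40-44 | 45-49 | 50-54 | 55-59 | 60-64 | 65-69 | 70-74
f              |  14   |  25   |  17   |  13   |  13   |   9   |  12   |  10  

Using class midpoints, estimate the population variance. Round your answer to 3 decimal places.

123.886

Midpoints: 37, 42, 47, 52, 57, 62, 67, 72
n = 113, Σfm = 5866, mean = 51.9115
Σfm² = 318512
Σf(m − x̄)² = Σfm² − (Σfm)²/n = 318512 − 5866²/113 = 13999.1150
Population variance = 13999.1150 / 113 = 123.8860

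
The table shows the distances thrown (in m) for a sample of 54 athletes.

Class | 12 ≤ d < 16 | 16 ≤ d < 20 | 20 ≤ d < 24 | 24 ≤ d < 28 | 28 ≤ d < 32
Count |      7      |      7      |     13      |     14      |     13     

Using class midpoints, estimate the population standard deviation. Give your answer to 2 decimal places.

5.29

Midpoints: 14, 18, 22, 26, 30
n = 54, Σfm = 1264, mean = 23.4074
Σfm² = 31096
Σf(m − x̄)² = Σfm² − (Σfm)²/n = 31096 − 1264²/54 = 1509.0370
Population variance = 1509.0370 / 54 = 27.9451
Standard deviation = √27.9451 = 5.2863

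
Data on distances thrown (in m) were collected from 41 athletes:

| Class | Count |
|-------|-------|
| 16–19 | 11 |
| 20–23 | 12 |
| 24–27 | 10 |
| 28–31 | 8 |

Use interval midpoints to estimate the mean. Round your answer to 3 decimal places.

22.963

Midpoints: 17.5, 21.5, 25.5, 29.5
Σfm = 11×17.5 + 12×21.5 + 10×25.5 + 8×29.5 = 941.5
n = Σf = 41
Mean = 941.5 / 41 = 22.9634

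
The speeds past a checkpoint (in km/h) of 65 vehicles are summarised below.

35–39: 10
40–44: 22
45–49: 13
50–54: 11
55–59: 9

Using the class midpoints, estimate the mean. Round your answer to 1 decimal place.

46.0

Midpoints: 37, 42, 47, 52, 57
Σfm = 10×37 + 22×42 + 13×47 + 11×52 + 9×57 = 2990
n = Σf = 65
Mean = 2990 / 65 = 46.0000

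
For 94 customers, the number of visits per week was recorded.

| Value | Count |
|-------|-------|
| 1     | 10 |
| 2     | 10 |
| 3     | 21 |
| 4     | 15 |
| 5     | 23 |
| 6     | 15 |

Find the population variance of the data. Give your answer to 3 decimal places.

2.453

Values: 1, 2, 3, 4, 5, 6
n = 94, Σfx = 358, mean = 3.8085
Σfx² = 1594
Σf(x − x̄)² = Σfx² − (Σfx)²/n = 1594 − 358²/94 = 230.5532
Population variance = 230.5532 / 94 = 2.4527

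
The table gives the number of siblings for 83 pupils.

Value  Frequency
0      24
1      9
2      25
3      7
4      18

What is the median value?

2

Cumulative frequencies: 24, 33, 58, 65, 83
n = 83, so the median is the value in position (n+1)/2 = 42.
Position 42 falls at value 2.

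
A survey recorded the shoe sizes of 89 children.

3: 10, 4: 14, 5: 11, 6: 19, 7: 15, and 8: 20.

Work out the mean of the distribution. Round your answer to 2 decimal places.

5.84

Values: 3, 4, 5, 6, 7, 8
Σfx = 10×3 + 14×4 + 11×5 + 19×6 + 15×7 + 20×8 = 520
n = Σf = 89
Mean = 520 / 89 = 5.8427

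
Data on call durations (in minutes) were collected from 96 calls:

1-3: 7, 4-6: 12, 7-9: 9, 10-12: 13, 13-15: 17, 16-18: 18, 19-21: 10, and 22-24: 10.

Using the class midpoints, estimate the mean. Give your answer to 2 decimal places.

Midpoints: 2, 5, 8, 11, 14, 17, 20, 23
Σfm = 7×2 + 12×5 + 9×8 + 13×11 + 17×14 + 18×17 + 10×20 + 10×23 = 1263
n = Σf = 96
Mean = 1263 / 96 = 13.1562

13.16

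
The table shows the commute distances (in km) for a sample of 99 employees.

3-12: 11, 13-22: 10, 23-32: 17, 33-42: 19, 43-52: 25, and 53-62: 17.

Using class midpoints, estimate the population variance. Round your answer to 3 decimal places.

250.281

Midpoints: 7.5, 17.5, 27.5, 37.5, 47.5, 57.5
n = 99, Σfm = 3602.5, mean = 36.3889
Σfm² = 155868.75
Σf(m − x̄)² = Σfm² − (Σfm)²/n = 155868.75 − 3602.5²/99 = 24777.7778
Population variance = 24777.7778 / 99 = 250.2806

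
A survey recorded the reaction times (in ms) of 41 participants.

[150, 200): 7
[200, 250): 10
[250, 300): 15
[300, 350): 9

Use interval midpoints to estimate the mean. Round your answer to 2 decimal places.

256.71

Midpoints: 175, 225, 275, 325
Σfm = 7×175 + 10×225 + 15×275 + 9×325 = 10525
n = Σf = 41
Mean = 10525 / 41 = 256.7073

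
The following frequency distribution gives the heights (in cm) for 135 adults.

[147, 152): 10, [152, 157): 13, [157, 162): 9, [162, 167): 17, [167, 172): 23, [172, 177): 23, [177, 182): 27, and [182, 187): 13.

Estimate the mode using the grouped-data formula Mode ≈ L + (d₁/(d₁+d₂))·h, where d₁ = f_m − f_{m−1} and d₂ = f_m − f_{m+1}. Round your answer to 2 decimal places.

178.11

Modal class: [177, 182) (highest frequency 27).
d₁ = 27 − 23 = 4, d₂ = 27 − 13 = 14
Mode ≈ 177 + (4/(4+14)) × 5 = 177 + 1.1111 = 178.1111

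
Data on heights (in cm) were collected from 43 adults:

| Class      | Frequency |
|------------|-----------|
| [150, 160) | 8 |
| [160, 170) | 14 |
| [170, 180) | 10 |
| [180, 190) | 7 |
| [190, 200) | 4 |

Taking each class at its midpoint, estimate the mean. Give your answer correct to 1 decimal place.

Midpoints: 155, 165, 175, 185, 195
Σfm = 8×155 + 14×165 + 10×175 + 7×185 + 4×195 = 7375
n = Σf = 43
Mean = 7375 / 43 = 171.5116

171.5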